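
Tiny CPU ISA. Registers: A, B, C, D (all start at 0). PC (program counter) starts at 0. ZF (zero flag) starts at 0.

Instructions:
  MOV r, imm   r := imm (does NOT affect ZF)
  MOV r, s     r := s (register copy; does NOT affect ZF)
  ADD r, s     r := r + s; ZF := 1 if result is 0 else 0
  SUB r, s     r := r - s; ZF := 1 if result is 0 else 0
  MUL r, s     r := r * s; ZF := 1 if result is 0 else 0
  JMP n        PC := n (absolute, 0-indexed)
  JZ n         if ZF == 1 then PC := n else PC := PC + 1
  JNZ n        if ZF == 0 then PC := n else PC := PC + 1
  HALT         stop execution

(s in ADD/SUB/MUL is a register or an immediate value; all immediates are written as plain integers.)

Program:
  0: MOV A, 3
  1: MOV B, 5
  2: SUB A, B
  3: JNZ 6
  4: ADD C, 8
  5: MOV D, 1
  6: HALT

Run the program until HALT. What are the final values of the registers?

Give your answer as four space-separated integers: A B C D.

Step 1: PC=0 exec 'MOV A, 3'. After: A=3 B=0 C=0 D=0 ZF=0 PC=1
Step 2: PC=1 exec 'MOV B, 5'. After: A=3 B=5 C=0 D=0 ZF=0 PC=2
Step 3: PC=2 exec 'SUB A, B'. After: A=-2 B=5 C=0 D=0 ZF=0 PC=3
Step 4: PC=3 exec 'JNZ 6'. After: A=-2 B=5 C=0 D=0 ZF=0 PC=6
Step 5: PC=6 exec 'HALT'. After: A=-2 B=5 C=0 D=0 ZF=0 PC=6 HALTED

Answer: -2 5 0 0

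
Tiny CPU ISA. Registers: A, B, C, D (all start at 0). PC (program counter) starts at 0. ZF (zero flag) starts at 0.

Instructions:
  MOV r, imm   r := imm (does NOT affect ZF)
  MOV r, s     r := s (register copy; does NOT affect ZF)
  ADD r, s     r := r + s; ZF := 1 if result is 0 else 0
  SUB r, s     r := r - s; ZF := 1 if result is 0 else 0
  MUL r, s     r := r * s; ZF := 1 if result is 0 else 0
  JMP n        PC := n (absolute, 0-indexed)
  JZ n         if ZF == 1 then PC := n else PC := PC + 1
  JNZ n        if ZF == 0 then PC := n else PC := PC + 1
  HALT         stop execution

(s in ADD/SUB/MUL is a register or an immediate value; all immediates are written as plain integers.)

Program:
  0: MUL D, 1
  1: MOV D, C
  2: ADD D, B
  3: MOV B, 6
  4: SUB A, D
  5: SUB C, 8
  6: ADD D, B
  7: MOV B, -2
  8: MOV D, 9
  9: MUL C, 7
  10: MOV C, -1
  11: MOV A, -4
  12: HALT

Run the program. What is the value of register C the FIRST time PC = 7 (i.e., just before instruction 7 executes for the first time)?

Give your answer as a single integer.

Step 1: PC=0 exec 'MUL D, 1'. After: A=0 B=0 C=0 D=0 ZF=1 PC=1
Step 2: PC=1 exec 'MOV D, C'. After: A=0 B=0 C=0 D=0 ZF=1 PC=2
Step 3: PC=2 exec 'ADD D, B'. After: A=0 B=0 C=0 D=0 ZF=1 PC=3
Step 4: PC=3 exec 'MOV B, 6'. After: A=0 B=6 C=0 D=0 ZF=1 PC=4
Step 5: PC=4 exec 'SUB A, D'. After: A=0 B=6 C=0 D=0 ZF=1 PC=5
Step 6: PC=5 exec 'SUB C, 8'. After: A=0 B=6 C=-8 D=0 ZF=0 PC=6
Step 7: PC=6 exec 'ADD D, B'. After: A=0 B=6 C=-8 D=6 ZF=0 PC=7
First time PC=7: C=-8

-8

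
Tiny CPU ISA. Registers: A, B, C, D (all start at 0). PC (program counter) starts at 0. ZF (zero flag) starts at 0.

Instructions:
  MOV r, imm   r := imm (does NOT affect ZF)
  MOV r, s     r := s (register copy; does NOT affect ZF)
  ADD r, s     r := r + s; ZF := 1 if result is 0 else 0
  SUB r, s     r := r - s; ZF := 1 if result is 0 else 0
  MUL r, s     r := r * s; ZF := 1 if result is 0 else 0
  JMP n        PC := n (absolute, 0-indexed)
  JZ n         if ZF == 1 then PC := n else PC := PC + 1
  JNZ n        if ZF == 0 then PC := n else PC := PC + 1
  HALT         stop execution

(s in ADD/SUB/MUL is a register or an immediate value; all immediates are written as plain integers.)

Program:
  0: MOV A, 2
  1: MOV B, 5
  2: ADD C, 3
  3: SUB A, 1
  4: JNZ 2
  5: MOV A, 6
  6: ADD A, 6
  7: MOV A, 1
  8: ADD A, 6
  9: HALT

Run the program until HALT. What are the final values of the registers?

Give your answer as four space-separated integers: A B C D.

Step 1: PC=0 exec 'MOV A, 2'. After: A=2 B=0 C=0 D=0 ZF=0 PC=1
Step 2: PC=1 exec 'MOV B, 5'. After: A=2 B=5 C=0 D=0 ZF=0 PC=2
Step 3: PC=2 exec 'ADD C, 3'. After: A=2 B=5 C=3 D=0 ZF=0 PC=3
Step 4: PC=3 exec 'SUB A, 1'. After: A=1 B=5 C=3 D=0 ZF=0 PC=4
Step 5: PC=4 exec 'JNZ 2'. After: A=1 B=5 C=3 D=0 ZF=0 PC=2
Step 6: PC=2 exec 'ADD C, 3'. After: A=1 B=5 C=6 D=0 ZF=0 PC=3
Step 7: PC=3 exec 'SUB A, 1'. After: A=0 B=5 C=6 D=0 ZF=1 PC=4
Step 8: PC=4 exec 'JNZ 2'. After: A=0 B=5 C=6 D=0 ZF=1 PC=5
Step 9: PC=5 exec 'MOV A, 6'. After: A=6 B=5 C=6 D=0 ZF=1 PC=6
Step 10: PC=6 exec 'ADD A, 6'. After: A=12 B=5 C=6 D=0 ZF=0 PC=7
Step 11: PC=7 exec 'MOV A, 1'. After: A=1 B=5 C=6 D=0 ZF=0 PC=8
Step 12: PC=8 exec 'ADD A, 6'. After: A=7 B=5 C=6 D=0 ZF=0 PC=9
Step 13: PC=9 exec 'HALT'. After: A=7 B=5 C=6 D=0 ZF=0 PC=9 HALTED

Answer: 7 5 6 0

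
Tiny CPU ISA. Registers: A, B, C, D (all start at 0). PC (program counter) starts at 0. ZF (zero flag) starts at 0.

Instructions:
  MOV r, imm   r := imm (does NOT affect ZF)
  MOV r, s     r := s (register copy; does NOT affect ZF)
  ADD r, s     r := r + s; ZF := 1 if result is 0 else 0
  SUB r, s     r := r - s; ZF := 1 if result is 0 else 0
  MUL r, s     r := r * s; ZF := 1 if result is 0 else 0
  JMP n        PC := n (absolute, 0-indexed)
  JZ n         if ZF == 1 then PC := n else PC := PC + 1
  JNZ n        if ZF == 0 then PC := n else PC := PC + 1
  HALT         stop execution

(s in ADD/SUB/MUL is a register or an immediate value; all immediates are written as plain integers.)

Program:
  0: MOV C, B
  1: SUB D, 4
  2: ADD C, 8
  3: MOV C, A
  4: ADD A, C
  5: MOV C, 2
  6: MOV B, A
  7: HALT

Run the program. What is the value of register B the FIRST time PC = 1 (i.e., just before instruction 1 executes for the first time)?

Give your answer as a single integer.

Step 1: PC=0 exec 'MOV C, B'. After: A=0 B=0 C=0 D=0 ZF=0 PC=1
First time PC=1: B=0

0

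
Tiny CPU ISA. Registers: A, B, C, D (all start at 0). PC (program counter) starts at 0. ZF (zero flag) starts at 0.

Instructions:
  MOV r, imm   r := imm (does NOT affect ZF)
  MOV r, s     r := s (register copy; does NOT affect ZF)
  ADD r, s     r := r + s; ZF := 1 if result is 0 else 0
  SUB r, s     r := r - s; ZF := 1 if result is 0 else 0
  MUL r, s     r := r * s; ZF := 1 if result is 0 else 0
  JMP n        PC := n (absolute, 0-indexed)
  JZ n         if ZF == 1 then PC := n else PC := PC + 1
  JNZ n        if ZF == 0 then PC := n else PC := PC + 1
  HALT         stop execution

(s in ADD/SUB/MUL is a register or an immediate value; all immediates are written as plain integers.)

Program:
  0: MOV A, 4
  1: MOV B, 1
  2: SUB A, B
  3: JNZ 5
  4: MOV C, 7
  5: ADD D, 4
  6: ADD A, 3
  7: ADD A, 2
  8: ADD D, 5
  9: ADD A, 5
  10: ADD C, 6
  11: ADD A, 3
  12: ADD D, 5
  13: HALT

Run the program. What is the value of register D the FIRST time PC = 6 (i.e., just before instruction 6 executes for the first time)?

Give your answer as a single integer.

Step 1: PC=0 exec 'MOV A, 4'. After: A=4 B=0 C=0 D=0 ZF=0 PC=1
Step 2: PC=1 exec 'MOV B, 1'. After: A=4 B=1 C=0 D=0 ZF=0 PC=2
Step 3: PC=2 exec 'SUB A, B'. After: A=3 B=1 C=0 D=0 ZF=0 PC=3
Step 4: PC=3 exec 'JNZ 5'. After: A=3 B=1 C=0 D=0 ZF=0 PC=5
Step 5: PC=5 exec 'ADD D, 4'. After: A=3 B=1 C=0 D=4 ZF=0 PC=6
First time PC=6: D=4

4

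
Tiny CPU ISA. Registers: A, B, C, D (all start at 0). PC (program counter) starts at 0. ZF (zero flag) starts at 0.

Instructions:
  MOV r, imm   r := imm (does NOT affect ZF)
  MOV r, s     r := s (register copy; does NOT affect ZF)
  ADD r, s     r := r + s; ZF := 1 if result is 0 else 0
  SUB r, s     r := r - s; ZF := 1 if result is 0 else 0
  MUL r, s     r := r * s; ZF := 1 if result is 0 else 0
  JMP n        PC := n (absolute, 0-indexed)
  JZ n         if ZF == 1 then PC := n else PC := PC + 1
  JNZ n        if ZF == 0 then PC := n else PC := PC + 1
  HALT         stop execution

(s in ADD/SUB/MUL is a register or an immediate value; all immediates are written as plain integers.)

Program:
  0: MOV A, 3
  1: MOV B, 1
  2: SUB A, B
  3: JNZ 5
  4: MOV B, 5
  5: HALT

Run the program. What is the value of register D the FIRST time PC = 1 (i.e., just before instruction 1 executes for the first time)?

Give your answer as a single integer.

Step 1: PC=0 exec 'MOV A, 3'. After: A=3 B=0 C=0 D=0 ZF=0 PC=1
First time PC=1: D=0

0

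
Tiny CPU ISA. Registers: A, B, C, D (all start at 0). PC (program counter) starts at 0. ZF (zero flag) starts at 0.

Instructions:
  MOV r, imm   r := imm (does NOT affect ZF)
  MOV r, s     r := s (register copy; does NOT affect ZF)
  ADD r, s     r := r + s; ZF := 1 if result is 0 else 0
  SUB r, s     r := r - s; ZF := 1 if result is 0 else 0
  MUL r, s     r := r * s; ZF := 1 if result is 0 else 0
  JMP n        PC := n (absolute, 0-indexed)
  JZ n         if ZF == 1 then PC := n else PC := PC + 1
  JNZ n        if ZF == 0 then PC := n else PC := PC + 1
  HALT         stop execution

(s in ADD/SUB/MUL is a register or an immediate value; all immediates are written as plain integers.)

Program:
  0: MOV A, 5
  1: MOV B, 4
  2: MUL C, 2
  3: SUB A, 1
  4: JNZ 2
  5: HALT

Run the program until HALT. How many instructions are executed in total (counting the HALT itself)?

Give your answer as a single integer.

Step 1: PC=0 exec 'MOV A, 5'. After: A=5 B=0 C=0 D=0 ZF=0 PC=1
Step 2: PC=1 exec 'MOV B, 4'. After: A=5 B=4 C=0 D=0 ZF=0 PC=2
Step 3: PC=2 exec 'MUL C, 2'. After: A=5 B=4 C=0 D=0 ZF=1 PC=3
Step 4: PC=3 exec 'SUB A, 1'. After: A=4 B=4 C=0 D=0 ZF=0 PC=4
Step 5: PC=4 exec 'JNZ 2'. After: A=4 B=4 C=0 D=0 ZF=0 PC=2
Step 6: PC=2 exec 'MUL C, 2'. After: A=4 B=4 C=0 D=0 ZF=1 PC=3
Step 7: PC=3 exec 'SUB A, 1'. After: A=3 B=4 C=0 D=0 ZF=0 PC=4
Step 8: PC=4 exec 'JNZ 2'. After: A=3 B=4 C=0 D=0 ZF=0 PC=2
Step 9: PC=2 exec 'MUL C, 2'. After: A=3 B=4 C=0 D=0 ZF=1 PC=3
Step 10: PC=3 exec 'SUB A, 1'. After: A=2 B=4 C=0 D=0 ZF=0 PC=4
Step 11: PC=4 exec 'JNZ 2'. After: A=2 B=4 C=0 D=0 ZF=0 PC=2
Step 12: PC=2 exec 'MUL C, 2'. After: A=2 B=4 C=0 D=0 ZF=1 PC=3
Step 13: PC=3 exec 'SUB A, 1'. After: A=1 B=4 C=0 D=0 ZF=0 PC=4
Step 14: PC=4 exec 'JNZ 2'. After: A=1 B=4 C=0 D=0 ZF=0 PC=2
Step 15: PC=2 exec 'MUL C, 2'. After: A=1 B=4 C=0 D=0 ZF=1 PC=3
Step 16: PC=3 exec 'SUB A, 1'. After: A=0 B=4 C=0 D=0 ZF=1 PC=4
Step 17: PC=4 exec 'JNZ 2'. After: A=0 B=4 C=0 D=0 ZF=1 PC=5
Step 18: PC=5 exec 'HALT'. After: A=0 B=4 C=0 D=0 ZF=1 PC=5 HALTED
Total instructions executed: 18

Answer: 18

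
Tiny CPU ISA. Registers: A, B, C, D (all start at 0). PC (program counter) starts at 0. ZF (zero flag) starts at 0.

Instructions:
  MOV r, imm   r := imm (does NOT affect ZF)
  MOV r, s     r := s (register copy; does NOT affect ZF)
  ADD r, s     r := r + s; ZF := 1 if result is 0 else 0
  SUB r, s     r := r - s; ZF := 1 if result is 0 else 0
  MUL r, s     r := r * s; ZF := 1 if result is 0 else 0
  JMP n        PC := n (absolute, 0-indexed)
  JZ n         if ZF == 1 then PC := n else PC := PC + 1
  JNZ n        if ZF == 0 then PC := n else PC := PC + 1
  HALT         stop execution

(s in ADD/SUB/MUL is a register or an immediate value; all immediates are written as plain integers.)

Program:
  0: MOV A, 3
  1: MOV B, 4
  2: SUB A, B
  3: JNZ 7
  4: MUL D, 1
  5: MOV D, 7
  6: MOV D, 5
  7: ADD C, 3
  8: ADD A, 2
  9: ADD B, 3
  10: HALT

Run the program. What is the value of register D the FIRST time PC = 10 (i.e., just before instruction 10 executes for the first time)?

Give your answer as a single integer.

Step 1: PC=0 exec 'MOV A, 3'. After: A=3 B=0 C=0 D=0 ZF=0 PC=1
Step 2: PC=1 exec 'MOV B, 4'. After: A=3 B=4 C=0 D=0 ZF=0 PC=2
Step 3: PC=2 exec 'SUB A, B'. After: A=-1 B=4 C=0 D=0 ZF=0 PC=3
Step 4: PC=3 exec 'JNZ 7'. After: A=-1 B=4 C=0 D=0 ZF=0 PC=7
Step 5: PC=7 exec 'ADD C, 3'. After: A=-1 B=4 C=3 D=0 ZF=0 PC=8
Step 6: PC=8 exec 'ADD A, 2'. After: A=1 B=4 C=3 D=0 ZF=0 PC=9
Step 7: PC=9 exec 'ADD B, 3'. After: A=1 B=7 C=3 D=0 ZF=0 PC=10
First time PC=10: D=0

0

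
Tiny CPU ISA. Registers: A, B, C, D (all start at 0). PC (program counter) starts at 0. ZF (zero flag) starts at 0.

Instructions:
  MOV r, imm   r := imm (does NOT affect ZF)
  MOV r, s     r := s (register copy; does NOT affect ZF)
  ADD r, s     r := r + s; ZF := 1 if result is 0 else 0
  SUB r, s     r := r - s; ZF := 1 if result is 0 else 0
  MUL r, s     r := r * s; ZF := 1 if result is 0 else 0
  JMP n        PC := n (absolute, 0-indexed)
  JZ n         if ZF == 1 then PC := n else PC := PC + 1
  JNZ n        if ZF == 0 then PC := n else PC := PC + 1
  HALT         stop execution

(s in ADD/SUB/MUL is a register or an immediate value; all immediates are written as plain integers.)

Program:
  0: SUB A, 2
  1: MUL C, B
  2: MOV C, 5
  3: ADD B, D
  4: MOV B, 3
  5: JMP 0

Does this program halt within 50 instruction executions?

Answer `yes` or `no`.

Step 1: PC=0 exec 'SUB A, 2'. After: A=-2 B=0 C=0 D=0 ZF=0 PC=1
Step 2: PC=1 exec 'MUL C, B'. After: A=-2 B=0 C=0 D=0 ZF=1 PC=2
Step 3: PC=2 exec 'MOV C, 5'. After: A=-2 B=0 C=5 D=0 ZF=1 PC=3
Step 4: PC=3 exec 'ADD B, D'. After: A=-2 B=0 C=5 D=0 ZF=1 PC=4
Step 5: PC=4 exec 'MOV B, 3'. After: A=-2 B=3 C=5 D=0 ZF=1 PC=5
Step 6: PC=5 exec 'JMP 0'. After: A=-2 B=3 C=5 D=0 ZF=1 PC=0
Step 7: PC=0 exec 'SUB A, 2'. After: A=-4 B=3 C=5 D=0 ZF=0 PC=1
Step 8: PC=1 exec 'MUL C, B'. After: A=-4 B=3 C=15 D=0 ZF=0 PC=2
Step 9: PC=2 exec 'MOV C, 5'. After: A=-4 B=3 C=5 D=0 ZF=0 PC=3
Step 10: PC=3 exec 'ADD B, D'. After: A=-4 B=3 C=5 D=0 ZF=0 PC=4
Step 11: PC=4 exec 'MOV B, 3'. After: A=-4 B=3 C=5 D=0 ZF=0 PC=5
Step 12: PC=5 exec 'JMP 0'. After: A=-4 B=3 C=5 D=0 ZF=0 PC=0
Step 13: PC=0 exec 'SUB A, 2'. After: A=-6 B=3 C=5 D=0 ZF=0 PC=1
Step 14: PC=1 exec 'MUL C, B'. After: A=-6 B=3 C=15 D=0 ZF=0 PC=2
Step 15: PC=2 exec 'MOV C, 5'. After: A=-6 B=3 C=5 D=0 ZF=0 PC=3
After 50 steps: not halted. PC revisits the same instructions with no path to HALT; will never halt.

Answer: no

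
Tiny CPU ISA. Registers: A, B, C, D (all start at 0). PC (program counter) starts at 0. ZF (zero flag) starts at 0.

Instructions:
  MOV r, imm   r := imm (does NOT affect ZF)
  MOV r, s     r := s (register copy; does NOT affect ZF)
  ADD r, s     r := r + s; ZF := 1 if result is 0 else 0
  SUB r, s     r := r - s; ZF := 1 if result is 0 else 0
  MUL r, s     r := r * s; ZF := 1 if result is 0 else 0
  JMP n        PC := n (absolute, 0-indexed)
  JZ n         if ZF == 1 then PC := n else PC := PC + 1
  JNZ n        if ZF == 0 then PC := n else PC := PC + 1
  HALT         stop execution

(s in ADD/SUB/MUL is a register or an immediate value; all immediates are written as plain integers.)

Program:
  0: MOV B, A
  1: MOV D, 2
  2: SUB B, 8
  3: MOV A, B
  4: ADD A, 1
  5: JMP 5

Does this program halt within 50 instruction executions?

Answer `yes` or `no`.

Answer: no

Derivation:
Step 1: PC=0 exec 'MOV B, A'. After: A=0 B=0 C=0 D=0 ZF=0 PC=1
Step 2: PC=1 exec 'MOV D, 2'. After: A=0 B=0 C=0 D=2 ZF=0 PC=2
Step 3: PC=2 exec 'SUB B, 8'. After: A=0 B=-8 C=0 D=2 ZF=0 PC=3
Step 4: PC=3 exec 'MOV A, B'. After: A=-8 B=-8 C=0 D=2 ZF=0 PC=4
Step 5: PC=4 exec 'ADD A, 1'. After: A=-7 B=-8 C=0 D=2 ZF=0 PC=5
Step 6: PC=5 exec 'JMP 5'. After: A=-7 B=-8 C=0 D=2 ZF=0 PC=5
State after step 6 equals state after step 5: the program is in a cycle of length 1 and will never halt.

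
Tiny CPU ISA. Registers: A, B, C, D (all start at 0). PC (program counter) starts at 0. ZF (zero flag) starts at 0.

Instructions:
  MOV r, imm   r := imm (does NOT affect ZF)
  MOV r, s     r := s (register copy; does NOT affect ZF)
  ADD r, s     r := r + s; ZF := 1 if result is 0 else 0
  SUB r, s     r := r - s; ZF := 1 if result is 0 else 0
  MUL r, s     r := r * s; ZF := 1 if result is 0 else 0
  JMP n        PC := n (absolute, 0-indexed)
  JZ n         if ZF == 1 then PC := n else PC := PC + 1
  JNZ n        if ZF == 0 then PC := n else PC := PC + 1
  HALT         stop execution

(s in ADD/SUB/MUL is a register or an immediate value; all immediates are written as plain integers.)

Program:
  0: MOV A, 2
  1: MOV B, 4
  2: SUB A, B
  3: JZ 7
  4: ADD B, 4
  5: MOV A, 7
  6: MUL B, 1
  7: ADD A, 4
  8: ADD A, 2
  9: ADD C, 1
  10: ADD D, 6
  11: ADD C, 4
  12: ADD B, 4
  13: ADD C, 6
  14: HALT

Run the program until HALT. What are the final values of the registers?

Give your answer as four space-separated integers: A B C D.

Answer: 13 12 11 6

Derivation:
Step 1: PC=0 exec 'MOV A, 2'. After: A=2 B=0 C=0 D=0 ZF=0 PC=1
Step 2: PC=1 exec 'MOV B, 4'. After: A=2 B=4 C=0 D=0 ZF=0 PC=2
Step 3: PC=2 exec 'SUB A, B'. After: A=-2 B=4 C=0 D=0 ZF=0 PC=3
Step 4: PC=3 exec 'JZ 7'. After: A=-2 B=4 C=0 D=0 ZF=0 PC=4
Step 5: PC=4 exec 'ADD B, 4'. After: A=-2 B=8 C=0 D=0 ZF=0 PC=5
Step 6: PC=5 exec 'MOV A, 7'. After: A=7 B=8 C=0 D=0 ZF=0 PC=6
Step 7: PC=6 exec 'MUL B, 1'. After: A=7 B=8 C=0 D=0 ZF=0 PC=7
Step 8: PC=7 exec 'ADD A, 4'. After: A=11 B=8 C=0 D=0 ZF=0 PC=8
Step 9: PC=8 exec 'ADD A, 2'. After: A=13 B=8 C=0 D=0 ZF=0 PC=9
Step 10: PC=9 exec 'ADD C, 1'. After: A=13 B=8 C=1 D=0 ZF=0 PC=10
Step 11: PC=10 exec 'ADD D, 6'. After: A=13 B=8 C=1 D=6 ZF=0 PC=11
Step 12: PC=11 exec 'ADD C, 4'. After: A=13 B=8 C=5 D=6 ZF=0 PC=12
Step 13: PC=12 exec 'ADD B, 4'. After: A=13 B=12 C=5 D=6 ZF=0 PC=13
Step 14: PC=13 exec 'ADD C, 6'. After: A=13 B=12 C=11 D=6 ZF=0 PC=14
Step 15: PC=14 exec 'HALT'. After: A=13 B=12 C=11 D=6 ZF=0 PC=14 HALTED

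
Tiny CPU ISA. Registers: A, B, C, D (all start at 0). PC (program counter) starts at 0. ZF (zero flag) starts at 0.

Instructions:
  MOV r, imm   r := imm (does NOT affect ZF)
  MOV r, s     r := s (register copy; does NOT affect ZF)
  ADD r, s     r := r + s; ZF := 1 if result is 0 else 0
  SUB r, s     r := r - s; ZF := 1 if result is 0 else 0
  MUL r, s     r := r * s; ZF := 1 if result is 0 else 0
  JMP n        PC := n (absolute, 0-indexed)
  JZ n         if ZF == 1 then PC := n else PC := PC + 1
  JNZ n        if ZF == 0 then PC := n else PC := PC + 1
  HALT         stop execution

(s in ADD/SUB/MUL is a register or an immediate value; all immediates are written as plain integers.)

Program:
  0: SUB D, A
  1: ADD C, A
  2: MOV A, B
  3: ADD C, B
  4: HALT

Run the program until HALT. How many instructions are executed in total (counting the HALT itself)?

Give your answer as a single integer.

Answer: 5

Derivation:
Step 1: PC=0 exec 'SUB D, A'. After: A=0 B=0 C=0 D=0 ZF=1 PC=1
Step 2: PC=1 exec 'ADD C, A'. After: A=0 B=0 C=0 D=0 ZF=1 PC=2
Step 3: PC=2 exec 'MOV A, B'. After: A=0 B=0 C=0 D=0 ZF=1 PC=3
Step 4: PC=3 exec 'ADD C, B'. After: A=0 B=0 C=0 D=0 ZF=1 PC=4
Step 5: PC=4 exec 'HALT'. After: A=0 B=0 C=0 D=0 ZF=1 PC=4 HALTED
Total instructions executed: 5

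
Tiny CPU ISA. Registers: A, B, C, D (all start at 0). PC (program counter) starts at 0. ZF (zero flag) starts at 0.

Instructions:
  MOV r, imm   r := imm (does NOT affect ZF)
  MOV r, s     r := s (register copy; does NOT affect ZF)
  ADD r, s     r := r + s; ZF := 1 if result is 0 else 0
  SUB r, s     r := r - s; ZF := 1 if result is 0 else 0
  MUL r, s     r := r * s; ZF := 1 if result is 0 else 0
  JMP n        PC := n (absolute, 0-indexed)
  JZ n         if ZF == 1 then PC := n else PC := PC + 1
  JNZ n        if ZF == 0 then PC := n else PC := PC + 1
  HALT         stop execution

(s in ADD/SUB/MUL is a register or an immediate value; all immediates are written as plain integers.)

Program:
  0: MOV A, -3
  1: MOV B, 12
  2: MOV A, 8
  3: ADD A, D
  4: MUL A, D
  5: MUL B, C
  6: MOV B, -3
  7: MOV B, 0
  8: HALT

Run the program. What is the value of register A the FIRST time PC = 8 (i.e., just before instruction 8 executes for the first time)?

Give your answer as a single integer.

Step 1: PC=0 exec 'MOV A, -3'. After: A=-3 B=0 C=0 D=0 ZF=0 PC=1
Step 2: PC=1 exec 'MOV B, 12'. After: A=-3 B=12 C=0 D=0 ZF=0 PC=2
Step 3: PC=2 exec 'MOV A, 8'. After: A=8 B=12 C=0 D=0 ZF=0 PC=3
Step 4: PC=3 exec 'ADD A, D'. After: A=8 B=12 C=0 D=0 ZF=0 PC=4
Step 5: PC=4 exec 'MUL A, D'. After: A=0 B=12 C=0 D=0 ZF=1 PC=5
Step 6: PC=5 exec 'MUL B, C'. After: A=0 B=0 C=0 D=0 ZF=1 PC=6
Step 7: PC=6 exec 'MOV B, -3'. After: A=0 B=-3 C=0 D=0 ZF=1 PC=7
Step 8: PC=7 exec 'MOV B, 0'. After: A=0 B=0 C=0 D=0 ZF=1 PC=8
First time PC=8: A=0

0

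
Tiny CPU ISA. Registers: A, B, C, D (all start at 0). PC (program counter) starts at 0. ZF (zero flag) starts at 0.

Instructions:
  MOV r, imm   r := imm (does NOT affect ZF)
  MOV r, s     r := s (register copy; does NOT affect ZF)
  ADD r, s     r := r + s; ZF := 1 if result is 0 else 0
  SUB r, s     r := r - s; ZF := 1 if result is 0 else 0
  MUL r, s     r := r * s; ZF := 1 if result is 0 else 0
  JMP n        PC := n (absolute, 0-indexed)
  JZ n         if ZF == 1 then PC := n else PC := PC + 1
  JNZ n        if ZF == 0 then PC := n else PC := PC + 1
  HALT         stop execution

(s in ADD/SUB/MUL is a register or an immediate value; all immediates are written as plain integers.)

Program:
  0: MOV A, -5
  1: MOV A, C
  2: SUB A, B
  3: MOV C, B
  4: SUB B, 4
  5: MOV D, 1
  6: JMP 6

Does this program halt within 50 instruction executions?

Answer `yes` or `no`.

Step 1: PC=0 exec 'MOV A, -5'. After: A=-5 B=0 C=0 D=0 ZF=0 PC=1
Step 2: PC=1 exec 'MOV A, C'. After: A=0 B=0 C=0 D=0 ZF=0 PC=2
Step 3: PC=2 exec 'SUB A, B'. After: A=0 B=0 C=0 D=0 ZF=1 PC=3
Step 4: PC=3 exec 'MOV C, B'. After: A=0 B=0 C=0 D=0 ZF=1 PC=4
Step 5: PC=4 exec 'SUB B, 4'. After: A=0 B=-4 C=0 D=0 ZF=0 PC=5
Step 6: PC=5 exec 'MOV D, 1'. After: A=0 B=-4 C=0 D=1 ZF=0 PC=6
Step 7: PC=6 exec 'JMP 6'. After: A=0 B=-4 C=0 D=1 ZF=0 PC=6
State after step 7 equals state after step 6: the program is in a cycle of length 1 and will never halt.

Answer: no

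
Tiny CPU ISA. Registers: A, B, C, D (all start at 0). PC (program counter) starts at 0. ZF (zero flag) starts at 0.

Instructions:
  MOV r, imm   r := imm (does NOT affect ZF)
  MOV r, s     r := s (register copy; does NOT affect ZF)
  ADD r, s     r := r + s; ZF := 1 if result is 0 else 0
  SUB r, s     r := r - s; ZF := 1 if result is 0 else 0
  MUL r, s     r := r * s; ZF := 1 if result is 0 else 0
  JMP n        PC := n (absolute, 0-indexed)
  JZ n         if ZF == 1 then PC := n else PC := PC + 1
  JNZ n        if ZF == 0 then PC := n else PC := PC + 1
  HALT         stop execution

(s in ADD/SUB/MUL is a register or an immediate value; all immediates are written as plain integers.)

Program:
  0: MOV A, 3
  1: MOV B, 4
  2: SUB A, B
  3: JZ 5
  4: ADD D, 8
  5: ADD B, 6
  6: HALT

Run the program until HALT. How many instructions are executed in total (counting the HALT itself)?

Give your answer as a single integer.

Answer: 7

Derivation:
Step 1: PC=0 exec 'MOV A, 3'. After: A=3 B=0 C=0 D=0 ZF=0 PC=1
Step 2: PC=1 exec 'MOV B, 4'. After: A=3 B=4 C=0 D=0 ZF=0 PC=2
Step 3: PC=2 exec 'SUB A, B'. After: A=-1 B=4 C=0 D=0 ZF=0 PC=3
Step 4: PC=3 exec 'JZ 5'. After: A=-1 B=4 C=0 D=0 ZF=0 PC=4
Step 5: PC=4 exec 'ADD D, 8'. After: A=-1 B=4 C=0 D=8 ZF=0 PC=5
Step 6: PC=5 exec 'ADD B, 6'. After: A=-1 B=10 C=0 D=8 ZF=0 PC=6
Step 7: PC=6 exec 'HALT'. After: A=-1 B=10 C=0 D=8 ZF=0 PC=6 HALTED
Total instructions executed: 7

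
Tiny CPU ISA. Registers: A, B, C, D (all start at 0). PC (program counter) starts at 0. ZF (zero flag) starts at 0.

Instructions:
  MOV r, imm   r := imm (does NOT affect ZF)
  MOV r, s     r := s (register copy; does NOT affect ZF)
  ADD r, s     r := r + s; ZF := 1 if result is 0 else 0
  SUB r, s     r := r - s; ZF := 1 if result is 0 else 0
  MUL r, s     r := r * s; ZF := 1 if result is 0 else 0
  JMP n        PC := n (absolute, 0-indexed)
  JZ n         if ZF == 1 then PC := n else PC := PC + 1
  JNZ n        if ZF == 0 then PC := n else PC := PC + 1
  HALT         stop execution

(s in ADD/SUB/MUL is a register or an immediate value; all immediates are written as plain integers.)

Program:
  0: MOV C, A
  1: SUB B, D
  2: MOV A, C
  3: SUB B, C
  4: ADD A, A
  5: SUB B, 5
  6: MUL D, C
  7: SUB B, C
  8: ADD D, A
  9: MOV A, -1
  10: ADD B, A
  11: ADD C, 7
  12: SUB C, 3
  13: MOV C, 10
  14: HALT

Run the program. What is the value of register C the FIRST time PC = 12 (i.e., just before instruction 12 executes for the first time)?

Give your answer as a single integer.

Step 1: PC=0 exec 'MOV C, A'. After: A=0 B=0 C=0 D=0 ZF=0 PC=1
Step 2: PC=1 exec 'SUB B, D'. After: A=0 B=0 C=0 D=0 ZF=1 PC=2
Step 3: PC=2 exec 'MOV A, C'. After: A=0 B=0 C=0 D=0 ZF=1 PC=3
Step 4: PC=3 exec 'SUB B, C'. After: A=0 B=0 C=0 D=0 ZF=1 PC=4
Step 5: PC=4 exec 'ADD A, A'. After: A=0 B=0 C=0 D=0 ZF=1 PC=5
Step 6: PC=5 exec 'SUB B, 5'. After: A=0 B=-5 C=0 D=0 ZF=0 PC=6
Step 7: PC=6 exec 'MUL D, C'. After: A=0 B=-5 C=0 D=0 ZF=1 PC=7
Step 8: PC=7 exec 'SUB B, C'. After: A=0 B=-5 C=0 D=0 ZF=0 PC=8
Step 9: PC=8 exec 'ADD D, A'. After: A=0 B=-5 C=0 D=0 ZF=1 PC=9
Step 10: PC=9 exec 'MOV A, -1'. After: A=-1 B=-5 C=0 D=0 ZF=1 PC=10
Step 11: PC=10 exec 'ADD B, A'. After: A=-1 B=-6 C=0 D=0 ZF=0 PC=11
Step 12: PC=11 exec 'ADD C, 7'. After: A=-1 B=-6 C=7 D=0 ZF=0 PC=12
First time PC=12: C=7

7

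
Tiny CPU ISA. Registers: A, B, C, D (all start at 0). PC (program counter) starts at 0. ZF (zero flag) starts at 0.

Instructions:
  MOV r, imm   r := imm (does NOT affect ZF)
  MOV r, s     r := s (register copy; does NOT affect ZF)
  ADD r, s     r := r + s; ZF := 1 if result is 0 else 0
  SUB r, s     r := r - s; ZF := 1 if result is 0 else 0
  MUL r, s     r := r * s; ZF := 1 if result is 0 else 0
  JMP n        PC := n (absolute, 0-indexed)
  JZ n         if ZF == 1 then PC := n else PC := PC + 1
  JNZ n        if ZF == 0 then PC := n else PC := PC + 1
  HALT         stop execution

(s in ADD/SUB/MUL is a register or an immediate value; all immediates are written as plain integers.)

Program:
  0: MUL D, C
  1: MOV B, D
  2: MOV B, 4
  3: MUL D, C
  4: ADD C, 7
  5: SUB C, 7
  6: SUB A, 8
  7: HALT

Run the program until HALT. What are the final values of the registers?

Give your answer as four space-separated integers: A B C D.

Answer: -8 4 0 0

Derivation:
Step 1: PC=0 exec 'MUL D, C'. After: A=0 B=0 C=0 D=0 ZF=1 PC=1
Step 2: PC=1 exec 'MOV B, D'. After: A=0 B=0 C=0 D=0 ZF=1 PC=2
Step 3: PC=2 exec 'MOV B, 4'. After: A=0 B=4 C=0 D=0 ZF=1 PC=3
Step 4: PC=3 exec 'MUL D, C'. After: A=0 B=4 C=0 D=0 ZF=1 PC=4
Step 5: PC=4 exec 'ADD C, 7'. After: A=0 B=4 C=7 D=0 ZF=0 PC=5
Step 6: PC=5 exec 'SUB C, 7'. After: A=0 B=4 C=0 D=0 ZF=1 PC=6
Step 7: PC=6 exec 'SUB A, 8'. After: A=-8 B=4 C=0 D=0 ZF=0 PC=7
Step 8: PC=7 exec 'HALT'. After: A=-8 B=4 C=0 D=0 ZF=0 PC=7 HALTED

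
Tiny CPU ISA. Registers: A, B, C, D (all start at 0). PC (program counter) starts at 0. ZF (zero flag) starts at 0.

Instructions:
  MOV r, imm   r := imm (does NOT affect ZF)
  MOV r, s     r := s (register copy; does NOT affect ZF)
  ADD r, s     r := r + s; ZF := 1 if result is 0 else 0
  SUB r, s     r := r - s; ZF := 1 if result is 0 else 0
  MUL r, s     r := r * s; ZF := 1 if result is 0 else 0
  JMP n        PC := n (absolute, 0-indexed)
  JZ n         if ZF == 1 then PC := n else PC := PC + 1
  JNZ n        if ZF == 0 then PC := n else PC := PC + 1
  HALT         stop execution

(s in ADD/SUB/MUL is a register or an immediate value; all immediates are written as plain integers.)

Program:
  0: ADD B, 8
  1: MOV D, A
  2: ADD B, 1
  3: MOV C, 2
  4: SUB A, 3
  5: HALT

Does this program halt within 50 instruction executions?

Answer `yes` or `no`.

Answer: yes

Derivation:
Step 1: PC=0 exec 'ADD B, 8'. After: A=0 B=8 C=0 D=0 ZF=0 PC=1
Step 2: PC=1 exec 'MOV D, A'. After: A=0 B=8 C=0 D=0 ZF=0 PC=2
Step 3: PC=2 exec 'ADD B, 1'. After: A=0 B=9 C=0 D=0 ZF=0 PC=3
Step 4: PC=3 exec 'MOV C, 2'. After: A=0 B=9 C=2 D=0 ZF=0 PC=4
Step 5: PC=4 exec 'SUB A, 3'. After: A=-3 B=9 C=2 D=0 ZF=0 PC=5
Step 6: PC=5 exec 'HALT'. After: A=-3 B=9 C=2 D=0 ZF=0 PC=5 HALTED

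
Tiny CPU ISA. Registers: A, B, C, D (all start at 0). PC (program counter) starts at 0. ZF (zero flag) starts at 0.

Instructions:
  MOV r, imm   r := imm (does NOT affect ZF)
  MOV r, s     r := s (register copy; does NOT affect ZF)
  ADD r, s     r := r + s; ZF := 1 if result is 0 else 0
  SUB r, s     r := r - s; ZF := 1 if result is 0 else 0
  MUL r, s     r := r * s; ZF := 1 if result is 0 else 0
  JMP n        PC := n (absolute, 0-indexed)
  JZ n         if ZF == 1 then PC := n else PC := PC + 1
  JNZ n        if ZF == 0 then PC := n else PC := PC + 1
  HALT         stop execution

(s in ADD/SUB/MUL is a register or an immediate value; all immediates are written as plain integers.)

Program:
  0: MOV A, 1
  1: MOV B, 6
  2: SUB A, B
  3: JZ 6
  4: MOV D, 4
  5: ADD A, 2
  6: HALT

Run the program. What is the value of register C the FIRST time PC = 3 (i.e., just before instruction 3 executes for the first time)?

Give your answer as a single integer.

Step 1: PC=0 exec 'MOV A, 1'. After: A=1 B=0 C=0 D=0 ZF=0 PC=1
Step 2: PC=1 exec 'MOV B, 6'. After: A=1 B=6 C=0 D=0 ZF=0 PC=2
Step 3: PC=2 exec 'SUB A, B'. After: A=-5 B=6 C=0 D=0 ZF=0 PC=3
First time PC=3: C=0

0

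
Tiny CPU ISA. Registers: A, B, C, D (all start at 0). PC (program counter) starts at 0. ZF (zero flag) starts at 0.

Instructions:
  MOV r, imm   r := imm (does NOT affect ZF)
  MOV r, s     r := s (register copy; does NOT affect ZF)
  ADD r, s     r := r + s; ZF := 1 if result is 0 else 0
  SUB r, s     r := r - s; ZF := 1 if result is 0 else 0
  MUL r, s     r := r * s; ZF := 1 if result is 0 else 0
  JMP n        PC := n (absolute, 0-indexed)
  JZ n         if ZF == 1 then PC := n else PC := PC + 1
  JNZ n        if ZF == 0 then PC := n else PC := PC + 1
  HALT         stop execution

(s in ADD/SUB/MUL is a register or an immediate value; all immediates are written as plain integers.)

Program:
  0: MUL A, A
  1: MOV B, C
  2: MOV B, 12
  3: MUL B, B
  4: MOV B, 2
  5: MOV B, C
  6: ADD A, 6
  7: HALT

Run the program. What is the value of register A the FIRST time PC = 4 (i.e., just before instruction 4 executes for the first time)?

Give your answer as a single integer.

Step 1: PC=0 exec 'MUL A, A'. After: A=0 B=0 C=0 D=0 ZF=1 PC=1
Step 2: PC=1 exec 'MOV B, C'. After: A=0 B=0 C=0 D=0 ZF=1 PC=2
Step 3: PC=2 exec 'MOV B, 12'. After: A=0 B=12 C=0 D=0 ZF=1 PC=3
Step 4: PC=3 exec 'MUL B, B'. After: A=0 B=144 C=0 D=0 ZF=0 PC=4
First time PC=4: A=0

0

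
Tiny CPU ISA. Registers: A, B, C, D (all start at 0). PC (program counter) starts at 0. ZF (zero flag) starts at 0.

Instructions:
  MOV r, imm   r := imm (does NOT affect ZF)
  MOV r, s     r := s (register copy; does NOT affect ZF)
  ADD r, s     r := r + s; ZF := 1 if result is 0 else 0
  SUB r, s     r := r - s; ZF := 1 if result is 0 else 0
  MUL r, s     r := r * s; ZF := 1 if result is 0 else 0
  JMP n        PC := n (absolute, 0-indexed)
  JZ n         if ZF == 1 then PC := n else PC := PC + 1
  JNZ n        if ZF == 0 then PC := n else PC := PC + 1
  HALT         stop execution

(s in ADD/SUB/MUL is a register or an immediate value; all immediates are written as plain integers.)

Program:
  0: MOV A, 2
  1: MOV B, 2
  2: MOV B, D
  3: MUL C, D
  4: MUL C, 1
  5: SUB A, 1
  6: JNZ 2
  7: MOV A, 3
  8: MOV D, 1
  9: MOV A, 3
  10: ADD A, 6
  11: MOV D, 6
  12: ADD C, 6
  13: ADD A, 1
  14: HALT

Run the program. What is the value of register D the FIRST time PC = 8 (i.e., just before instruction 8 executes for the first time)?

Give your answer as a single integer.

Step 1: PC=0 exec 'MOV A, 2'. After: A=2 B=0 C=0 D=0 ZF=0 PC=1
Step 2: PC=1 exec 'MOV B, 2'. After: A=2 B=2 C=0 D=0 ZF=0 PC=2
Step 3: PC=2 exec 'MOV B, D'. After: A=2 B=0 C=0 D=0 ZF=0 PC=3
Step 4: PC=3 exec 'MUL C, D'. After: A=2 B=0 C=0 D=0 ZF=1 PC=4
Step 5: PC=4 exec 'MUL C, 1'. After: A=2 B=0 C=0 D=0 ZF=1 PC=5
Step 6: PC=5 exec 'SUB A, 1'. After: A=1 B=0 C=0 D=0 ZF=0 PC=6
Step 7: PC=6 exec 'JNZ 2'. After: A=1 B=0 C=0 D=0 ZF=0 PC=2
Step 8: PC=2 exec 'MOV B, D'. After: A=1 B=0 C=0 D=0 ZF=0 PC=3
Step 9: PC=3 exec 'MUL C, D'. After: A=1 B=0 C=0 D=0 ZF=1 PC=4
Step 10: PC=4 exec 'MUL C, 1'. After: A=1 B=0 C=0 D=0 ZF=1 PC=5
Step 11: PC=5 exec 'SUB A, 1'. After: A=0 B=0 C=0 D=0 ZF=1 PC=6
Step 12: PC=6 exec 'JNZ 2'. After: A=0 B=0 C=0 D=0 ZF=1 PC=7
Step 13: PC=7 exec 'MOV A, 3'. After: A=3 B=0 C=0 D=0 ZF=1 PC=8
First time PC=8: D=0

0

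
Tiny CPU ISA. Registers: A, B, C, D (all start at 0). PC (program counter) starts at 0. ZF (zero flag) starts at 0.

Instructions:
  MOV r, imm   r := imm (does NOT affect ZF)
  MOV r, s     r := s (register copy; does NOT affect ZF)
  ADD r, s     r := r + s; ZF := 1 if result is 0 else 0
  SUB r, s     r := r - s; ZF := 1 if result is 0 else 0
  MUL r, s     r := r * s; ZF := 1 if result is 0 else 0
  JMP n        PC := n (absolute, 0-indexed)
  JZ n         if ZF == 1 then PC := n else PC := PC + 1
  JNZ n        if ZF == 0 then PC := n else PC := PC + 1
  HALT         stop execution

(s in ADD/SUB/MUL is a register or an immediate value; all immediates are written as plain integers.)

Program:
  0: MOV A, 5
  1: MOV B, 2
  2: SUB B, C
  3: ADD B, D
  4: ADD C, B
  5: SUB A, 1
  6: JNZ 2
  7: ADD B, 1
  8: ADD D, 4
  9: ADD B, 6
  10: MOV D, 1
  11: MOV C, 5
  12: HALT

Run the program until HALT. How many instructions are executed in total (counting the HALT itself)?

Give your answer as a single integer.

Step 1: PC=0 exec 'MOV A, 5'. After: A=5 B=0 C=0 D=0 ZF=0 PC=1
Step 2: PC=1 exec 'MOV B, 2'. After: A=5 B=2 C=0 D=0 ZF=0 PC=2
Step 3: PC=2 exec 'SUB B, C'. After: A=5 B=2 C=0 D=0 ZF=0 PC=3
Step 4: PC=3 exec 'ADD B, D'. After: A=5 B=2 C=0 D=0 ZF=0 PC=4
Step 5: PC=4 exec 'ADD C, B'. After: A=5 B=2 C=2 D=0 ZF=0 PC=5
Step 6: PC=5 exec 'SUB A, 1'. After: A=4 B=2 C=2 D=0 ZF=0 PC=6
Step 7: PC=6 exec 'JNZ 2'. After: A=4 B=2 C=2 D=0 ZF=0 PC=2
Step 8: PC=2 exec 'SUB B, C'. After: A=4 B=0 C=2 D=0 ZF=1 PC=3
Step 9: PC=3 exec 'ADD B, D'. After: A=4 B=0 C=2 D=0 ZF=1 PC=4
Step 10: PC=4 exec 'ADD C, B'. After: A=4 B=0 C=2 D=0 ZF=0 PC=5
Step 11: PC=5 exec 'SUB A, 1'. After: A=3 B=0 C=2 D=0 ZF=0 PC=6
Step 12: PC=6 exec 'JNZ 2'. After: A=3 B=0 C=2 D=0 ZF=0 PC=2
Step 13: PC=2 exec 'SUB B, C'. After: A=3 B=-2 C=2 D=0 ZF=0 PC=3
Step 14: PC=3 exec 'ADD B, D'. After: A=3 B=-2 C=2 D=0 ZF=0 PC=4
Step 15: PC=4 exec 'ADD C, B'. After: A=3 B=-2 C=0 D=0 ZF=1 PC=5
Step 16: PC=5 exec 'SUB A, 1'. After: A=2 B=-2 C=0 D=0 ZF=0 PC=6
Step 17: PC=6 exec 'JNZ 2'. After: A=2 B=-2 C=0 D=0 ZF=0 PC=2
Step 18: PC=2 exec 'SUB B, C'. After: A=2 B=-2 C=0 D=0 ZF=0 PC=3
Step 19: PC=3 exec 'ADD B, D'. After: A=2 B=-2 C=0 D=0 ZF=0 PC=4
Step 20: PC=4 exec 'ADD C, B'. After: A=2 B=-2 C=-2 D=0 ZF=0 PC=5
Step 21: PC=5 exec 'SUB A, 1'. After: A=1 B=-2 C=-2 D=0 ZF=0 PC=6
Step 22: PC=6 exec 'JNZ 2'. After: A=1 B=-2 C=-2 D=0 ZF=0 PC=2
Step 23: PC=2 exec 'SUB B, C'. After: A=1 B=0 C=-2 D=0 ZF=1 PC=3
Step 24: PC=3 exec 'ADD B, D'. After: A=1 B=0 C=-2 D=0 ZF=1 PC=4
Step 25: PC=4 exec 'ADD C, B'. After: A=1 B=0 C=-2 D=0 ZF=0 PC=5
Step 26: PC=5 exec 'SUB A, 1'. After: A=0 B=0 C=-2 D=0 ZF=1 PC=6
Step 27: PC=6 exec 'JNZ 2'. After: A=0 B=0 C=-2 D=0 ZF=1 PC=7
Step 28: PC=7 exec 'ADD B, 1'. After: A=0 B=1 C=-2 D=0 ZF=0 PC=8
Step 29: PC=8 exec 'ADD D, 4'. After: A=0 B=1 C=-2 D=4 ZF=0 PC=9
Step 30: PC=9 exec 'ADD B, 6'. After: A=0 B=7 C=-2 D=4 ZF=0 PC=10
Step 31: PC=10 exec 'MOV D, 1'. After: A=0 B=7 C=-2 D=1 ZF=0 PC=11
Step 32: PC=11 exec 'MOV C, 5'. After: A=0 B=7 C=5 D=1 ZF=0 PC=12
Step 33: PC=12 exec 'HALT'. After: A=0 B=7 C=5 D=1 ZF=0 PC=12 HALTED
Total instructions executed: 33

Answer: 33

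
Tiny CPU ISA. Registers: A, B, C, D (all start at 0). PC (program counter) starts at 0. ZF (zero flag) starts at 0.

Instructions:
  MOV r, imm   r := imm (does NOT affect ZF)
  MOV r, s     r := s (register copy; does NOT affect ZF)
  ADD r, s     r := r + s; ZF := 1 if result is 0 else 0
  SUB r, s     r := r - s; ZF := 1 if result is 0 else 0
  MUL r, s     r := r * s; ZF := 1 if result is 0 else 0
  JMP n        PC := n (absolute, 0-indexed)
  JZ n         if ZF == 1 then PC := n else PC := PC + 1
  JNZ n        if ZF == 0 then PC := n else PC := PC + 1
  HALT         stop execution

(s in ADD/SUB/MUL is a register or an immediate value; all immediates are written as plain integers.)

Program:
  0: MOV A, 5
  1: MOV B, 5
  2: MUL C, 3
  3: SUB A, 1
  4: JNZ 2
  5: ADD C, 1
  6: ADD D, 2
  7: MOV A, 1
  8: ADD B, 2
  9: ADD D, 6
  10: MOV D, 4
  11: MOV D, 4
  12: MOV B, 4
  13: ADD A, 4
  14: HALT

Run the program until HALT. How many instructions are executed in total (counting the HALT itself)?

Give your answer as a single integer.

Step 1: PC=0 exec 'MOV A, 5'. After: A=5 B=0 C=0 D=0 ZF=0 PC=1
Step 2: PC=1 exec 'MOV B, 5'. After: A=5 B=5 C=0 D=0 ZF=0 PC=2
Step 3: PC=2 exec 'MUL C, 3'. After: A=5 B=5 C=0 D=0 ZF=1 PC=3
Step 4: PC=3 exec 'SUB A, 1'. After: A=4 B=5 C=0 D=0 ZF=0 PC=4
Step 5: PC=4 exec 'JNZ 2'. After: A=4 B=5 C=0 D=0 ZF=0 PC=2
Step 6: PC=2 exec 'MUL C, 3'. After: A=4 B=5 C=0 D=0 ZF=1 PC=3
Step 7: PC=3 exec 'SUB A, 1'. After: A=3 B=5 C=0 D=0 ZF=0 PC=4
Step 8: PC=4 exec 'JNZ 2'. After: A=3 B=5 C=0 D=0 ZF=0 PC=2
Step 9: PC=2 exec 'MUL C, 3'. After: A=3 B=5 C=0 D=0 ZF=1 PC=3
Step 10: PC=3 exec 'SUB A, 1'. After: A=2 B=5 C=0 D=0 ZF=0 PC=4
Step 11: PC=4 exec 'JNZ 2'. After: A=2 B=5 C=0 D=0 ZF=0 PC=2
Step 12: PC=2 exec 'MUL C, 3'. After: A=2 B=5 C=0 D=0 ZF=1 PC=3
Step 13: PC=3 exec 'SUB A, 1'. After: A=1 B=5 C=0 D=0 ZF=0 PC=4
Step 14: PC=4 exec 'JNZ 2'. After: A=1 B=5 C=0 D=0 ZF=0 PC=2
Step 15: PC=2 exec 'MUL C, 3'. After: A=1 B=5 C=0 D=0 ZF=1 PC=3
Step 16: PC=3 exec 'SUB A, 1'. After: A=0 B=5 C=0 D=0 ZF=1 PC=4
Step 17: PC=4 exec 'JNZ 2'. After: A=0 B=5 C=0 D=0 ZF=1 PC=5
Step 18: PC=5 exec 'ADD C, 1'. After: A=0 B=5 C=1 D=0 ZF=0 PC=6
Step 19: PC=6 exec 'ADD D, 2'. After: A=0 B=5 C=1 D=2 ZF=0 PC=7
Step 20: PC=7 exec 'MOV A, 1'. After: A=1 B=5 C=1 D=2 ZF=0 PC=8
Step 21: PC=8 exec 'ADD B, 2'. After: A=1 B=7 C=1 D=2 ZF=0 PC=9
Step 22: PC=9 exec 'ADD D, 6'. After: A=1 B=7 C=1 D=8 ZF=0 PC=10
Step 23: PC=10 exec 'MOV D, 4'. After: A=1 B=7 C=1 D=4 ZF=0 PC=11
Step 24: PC=11 exec 'MOV D, 4'. After: A=1 B=7 C=1 D=4 ZF=0 PC=12
Step 25: PC=12 exec 'MOV B, 4'. After: A=1 B=4 C=1 D=4 ZF=0 PC=13
Step 26: PC=13 exec 'ADD A, 4'. After: A=5 B=4 C=1 D=4 ZF=0 PC=14
Step 27: PC=14 exec 'HALT'. After: A=5 B=4 C=1 D=4 ZF=0 PC=14 HALTED
Total instructions executed: 27

Answer: 27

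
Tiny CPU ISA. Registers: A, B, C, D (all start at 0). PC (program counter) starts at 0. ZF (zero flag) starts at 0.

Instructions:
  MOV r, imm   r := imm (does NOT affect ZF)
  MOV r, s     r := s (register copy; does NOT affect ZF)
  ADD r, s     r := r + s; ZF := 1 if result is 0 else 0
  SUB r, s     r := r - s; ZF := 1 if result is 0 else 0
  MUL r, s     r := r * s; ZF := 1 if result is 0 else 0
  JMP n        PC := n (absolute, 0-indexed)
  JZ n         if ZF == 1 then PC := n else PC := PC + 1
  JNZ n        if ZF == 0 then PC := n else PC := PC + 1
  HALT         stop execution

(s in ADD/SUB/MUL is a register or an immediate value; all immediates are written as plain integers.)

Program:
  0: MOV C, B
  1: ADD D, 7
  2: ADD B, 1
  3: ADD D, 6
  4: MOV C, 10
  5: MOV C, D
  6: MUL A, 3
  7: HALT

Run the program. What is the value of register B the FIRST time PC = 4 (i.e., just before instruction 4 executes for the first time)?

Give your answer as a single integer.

Step 1: PC=0 exec 'MOV C, B'. After: A=0 B=0 C=0 D=0 ZF=0 PC=1
Step 2: PC=1 exec 'ADD D, 7'. After: A=0 B=0 C=0 D=7 ZF=0 PC=2
Step 3: PC=2 exec 'ADD B, 1'. After: A=0 B=1 C=0 D=7 ZF=0 PC=3
Step 4: PC=3 exec 'ADD D, 6'. After: A=0 B=1 C=0 D=13 ZF=0 PC=4
First time PC=4: B=1

1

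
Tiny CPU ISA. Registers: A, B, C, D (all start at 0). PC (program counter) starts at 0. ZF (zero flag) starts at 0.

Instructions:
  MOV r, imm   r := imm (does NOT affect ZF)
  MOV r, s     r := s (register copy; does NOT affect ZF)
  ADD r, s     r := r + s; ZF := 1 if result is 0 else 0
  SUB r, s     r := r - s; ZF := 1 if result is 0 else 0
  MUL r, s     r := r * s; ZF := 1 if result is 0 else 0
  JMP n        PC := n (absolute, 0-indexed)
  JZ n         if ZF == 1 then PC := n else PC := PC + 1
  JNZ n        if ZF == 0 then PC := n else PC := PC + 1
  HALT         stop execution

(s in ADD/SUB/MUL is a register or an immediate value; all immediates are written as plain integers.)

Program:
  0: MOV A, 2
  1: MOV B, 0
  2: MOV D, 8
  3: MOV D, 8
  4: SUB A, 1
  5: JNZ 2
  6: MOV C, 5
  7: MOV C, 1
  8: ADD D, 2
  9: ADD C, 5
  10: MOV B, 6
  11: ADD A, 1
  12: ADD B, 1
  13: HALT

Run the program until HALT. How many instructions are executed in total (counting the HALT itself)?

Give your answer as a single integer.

Step 1: PC=0 exec 'MOV A, 2'. After: A=2 B=0 C=0 D=0 ZF=0 PC=1
Step 2: PC=1 exec 'MOV B, 0'. After: A=2 B=0 C=0 D=0 ZF=0 PC=2
Step 3: PC=2 exec 'MOV D, 8'. After: A=2 B=0 C=0 D=8 ZF=0 PC=3
Step 4: PC=3 exec 'MOV D, 8'. After: A=2 B=0 C=0 D=8 ZF=0 PC=4
Step 5: PC=4 exec 'SUB A, 1'. After: A=1 B=0 C=0 D=8 ZF=0 PC=5
Step 6: PC=5 exec 'JNZ 2'. After: A=1 B=0 C=0 D=8 ZF=0 PC=2
Step 7: PC=2 exec 'MOV D, 8'. After: A=1 B=0 C=0 D=8 ZF=0 PC=3
Step 8: PC=3 exec 'MOV D, 8'. After: A=1 B=0 C=0 D=8 ZF=0 PC=4
Step 9: PC=4 exec 'SUB A, 1'. After: A=0 B=0 C=0 D=8 ZF=1 PC=5
Step 10: PC=5 exec 'JNZ 2'. After: A=0 B=0 C=0 D=8 ZF=1 PC=6
Step 11: PC=6 exec 'MOV C, 5'. After: A=0 B=0 C=5 D=8 ZF=1 PC=7
Step 12: PC=7 exec 'MOV C, 1'. After: A=0 B=0 C=1 D=8 ZF=1 PC=8
Step 13: PC=8 exec 'ADD D, 2'. After: A=0 B=0 C=1 D=10 ZF=0 PC=9
Step 14: PC=9 exec 'ADD C, 5'. After: A=0 B=0 C=6 D=10 ZF=0 PC=10
Step 15: PC=10 exec 'MOV B, 6'. After: A=0 B=6 C=6 D=10 ZF=0 PC=11
Step 16: PC=11 exec 'ADD A, 1'. After: A=1 B=6 C=6 D=10 ZF=0 PC=12
Step 17: PC=12 exec 'ADD B, 1'. After: A=1 B=7 C=6 D=10 ZF=0 PC=13
Step 18: PC=13 exec 'HALT'. After: A=1 B=7 C=6 D=10 ZF=0 PC=13 HALTED
Total instructions executed: 18

Answer: 18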